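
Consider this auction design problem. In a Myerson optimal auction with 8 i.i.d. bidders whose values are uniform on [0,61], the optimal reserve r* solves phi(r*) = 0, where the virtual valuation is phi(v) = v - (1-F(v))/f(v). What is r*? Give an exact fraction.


Step 1: For U[0,61], F(v) = v/61 and f(v) = 1/61
Step 2: phi(v) = v - (1 - v/61)/(1/61) = v - (61 - v) = 2v - 61
Step 3: Set phi(r*) = 0: 2r* - 61 = 0
Step 4: r* = 61/2 (the number of bidders n = 8 does not enter)

61/2


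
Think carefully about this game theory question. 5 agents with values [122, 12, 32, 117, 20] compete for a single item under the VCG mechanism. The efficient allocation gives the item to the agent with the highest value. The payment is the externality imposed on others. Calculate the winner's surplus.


Step 1: The winner is the agent with the highest value: agent 0 with value 122
Step 2: Values of other agents: [12, 32, 117, 20]
Step 3: VCG payment = max of others' values = 117
Step 4: Surplus = 122 - 117 = 5

5


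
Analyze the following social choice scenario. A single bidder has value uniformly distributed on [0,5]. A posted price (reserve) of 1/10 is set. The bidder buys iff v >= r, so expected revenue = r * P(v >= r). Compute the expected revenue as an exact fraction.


Step 1: Posted price r = 1/10, value support [0,5]
Step 2: P(v >= r) = (5 - 1/10)/5 = 49/50
Step 3: Expected revenue = r * P(v >= r) = 1/10 * 49/50
Step 4: Revenue = 49/500

49/500


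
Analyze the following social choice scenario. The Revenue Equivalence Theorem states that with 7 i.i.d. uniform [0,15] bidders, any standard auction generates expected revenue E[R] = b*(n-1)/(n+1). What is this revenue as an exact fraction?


Step 1: By Revenue Equivalence, expected revenue = b*(n-1)/(n+1)
Step 2: Substituting n = 7, b = 15
Step 3: Revenue = 15*(7-1)/(7+1) = 15*6/8
Step 4: Revenue = 90/8 = 45/4

45/4


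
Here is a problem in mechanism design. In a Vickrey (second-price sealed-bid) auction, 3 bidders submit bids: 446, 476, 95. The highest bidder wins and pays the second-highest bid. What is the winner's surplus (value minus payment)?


Step 1: Sort bids in descending order: 476, 446, 95
Step 2: The winning bid is the highest: 476
Step 3: The payment equals the second-highest bid: 446
Step 4: Surplus = winner's bid - payment = 476 - 446 = 30

30


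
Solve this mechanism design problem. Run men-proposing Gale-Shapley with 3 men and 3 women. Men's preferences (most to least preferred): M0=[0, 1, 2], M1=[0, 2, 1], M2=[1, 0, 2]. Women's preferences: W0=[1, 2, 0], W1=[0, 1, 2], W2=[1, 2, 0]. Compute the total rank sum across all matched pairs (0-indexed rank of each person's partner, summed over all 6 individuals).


Step 1: Run Gale-Shapley (men propose, women hold best offer):
  M0 proposes to W0; she accepts
  M1 proposes to W0; she switches from M0
  M2 proposes to W1; she accepts
  M0 proposes to W1; she switches from M2
  M2 proposes to W0; rejected
  M2 proposes to W2; she accepts
Step 2: Final matching: W0-M1, W1-M0, W2-M2
Step 3: 0-indexed ranks (man's rank of his match, then woman's): 0 + 0 + 1 + 0 + 2 + 1
Step 4: Total rank sum = 4

4


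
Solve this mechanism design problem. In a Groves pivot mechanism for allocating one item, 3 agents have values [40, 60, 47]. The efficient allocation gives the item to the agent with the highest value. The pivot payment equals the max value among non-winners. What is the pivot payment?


Step 1: The efficient winner is agent 1 with value 60
Step 2: Other agents' values: [40, 47]
Step 3: Pivot payment = max(others) = 47
Step 4: The winner pays 47

47


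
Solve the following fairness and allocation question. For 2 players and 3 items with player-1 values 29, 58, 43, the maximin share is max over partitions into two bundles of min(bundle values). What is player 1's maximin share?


Step 1: Item values = 29, 58, 43
Step 2: Enumerate all 2-bundle partitions and take the smaller bundle:
  Partition 1: {29} vs {58,43} -> bundles 29, 101; min = 29
  Partition 2: {58} vs {29,43} -> bundles 58, 72; min = 58
  Partition 3: {43} vs {29,58} -> bundles 43, 87; min = 43
Step 3: MMS = max(29, 58, 43) = 58

58


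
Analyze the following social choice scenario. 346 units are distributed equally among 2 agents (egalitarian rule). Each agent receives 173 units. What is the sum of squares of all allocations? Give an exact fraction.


Step 1: Each agent's share = 346/2 = 173
Step 2: Square of each share = (173)^2 = 29929
Step 3: Sum of squares = 2 * 29929 = 59858

59858


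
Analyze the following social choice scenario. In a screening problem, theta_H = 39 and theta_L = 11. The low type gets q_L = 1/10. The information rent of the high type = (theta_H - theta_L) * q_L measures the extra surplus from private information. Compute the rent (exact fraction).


Step 1: theta_H - theta_L = 39 - 11 = 28
Step 2: Information rent = (theta_H - theta_L) * q_L
Step 3: = 28 * 1/10
Step 4: = 14/5

14/5


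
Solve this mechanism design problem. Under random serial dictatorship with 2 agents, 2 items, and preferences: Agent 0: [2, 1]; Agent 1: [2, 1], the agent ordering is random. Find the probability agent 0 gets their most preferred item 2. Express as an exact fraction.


Step 1: Agent 0 wants item 2
Step 2: There are 2 possible orderings of agents
Step 3: In 1 orderings, agent 0 gets item 2
Step 4: Probability = 1/2

1/2


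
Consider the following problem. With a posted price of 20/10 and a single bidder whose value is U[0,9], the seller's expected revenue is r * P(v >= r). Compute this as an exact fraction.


Step 1: Posted price r = 2, value support [0,9]
Step 2: P(v >= r) = (9 - 2)/9 = 7/9
Step 3: Expected revenue = r * P(v >= r) = 2 * 7/9
Step 4: Revenue = 14/9

14/9


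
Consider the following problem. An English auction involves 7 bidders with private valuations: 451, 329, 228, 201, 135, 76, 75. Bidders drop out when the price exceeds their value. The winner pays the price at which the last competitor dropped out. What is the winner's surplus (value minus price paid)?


Step 1: Identify the highest value: 451
Step 2: Identify the second-highest value: 329
Step 3: The final price = second-highest value = 329
Step 4: Surplus = 451 - 329 = 122

122


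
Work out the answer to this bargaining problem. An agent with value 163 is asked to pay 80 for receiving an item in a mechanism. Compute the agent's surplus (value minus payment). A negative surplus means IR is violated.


Step 1: Surplus = value - payment = 163 - 80 = 83
Step 2: IR is satisfied (surplus >= 0)

83


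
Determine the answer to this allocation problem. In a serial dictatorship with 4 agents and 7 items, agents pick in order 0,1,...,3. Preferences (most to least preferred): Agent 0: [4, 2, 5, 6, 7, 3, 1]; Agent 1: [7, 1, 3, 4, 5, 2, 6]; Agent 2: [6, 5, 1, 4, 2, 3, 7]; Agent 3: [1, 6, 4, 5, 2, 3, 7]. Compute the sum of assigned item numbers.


Step 1: Agent 0 picks item 4
Step 2: Agent 1 picks item 7
Step 3: Agent 2 picks item 6
Step 4: Agent 3 picks item 1
Step 5: Sum = 4 + 7 + 6 + 1 = 18

18


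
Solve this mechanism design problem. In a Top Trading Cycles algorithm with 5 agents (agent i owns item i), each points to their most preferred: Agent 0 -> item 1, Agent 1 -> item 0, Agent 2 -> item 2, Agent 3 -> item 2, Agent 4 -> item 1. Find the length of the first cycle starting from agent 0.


Step 1: Trace the pointer graph from agent 0: 0 -> 1 -> 0
Step 2: A cycle is detected when we revisit agent 0
Step 3: The cycle is: 0 -> 1 -> 0
Step 4: Cycle length = 2

2


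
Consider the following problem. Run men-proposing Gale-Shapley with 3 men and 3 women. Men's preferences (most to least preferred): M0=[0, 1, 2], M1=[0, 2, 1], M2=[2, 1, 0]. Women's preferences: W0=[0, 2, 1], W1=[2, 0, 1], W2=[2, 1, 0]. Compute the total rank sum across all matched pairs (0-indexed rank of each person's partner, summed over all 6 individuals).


Step 1: Run Gale-Shapley (men propose, women hold best offer):
  M0 proposes to W0; she accepts
  M1 proposes to W0; rejected
  M1 proposes to W2; she accepts
  M2 proposes to W2; she switches from M1
  M1 proposes to W1; she accepts
Step 2: Final matching: W0-M0, W1-M1, W2-M2
Step 3: 0-indexed ranks (man's rank of his match, then woman's): 0 + 0 + 2 + 2 + 0 + 0
Step 4: Total rank sum = 4

4


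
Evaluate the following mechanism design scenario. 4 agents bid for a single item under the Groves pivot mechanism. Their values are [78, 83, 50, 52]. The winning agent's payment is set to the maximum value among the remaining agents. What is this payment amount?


Step 1: The efficient winner is agent 1 with value 83
Step 2: Other agents' values: [78, 50, 52]
Step 3: Pivot payment = max(others) = 78
Step 4: The winner pays 78

78


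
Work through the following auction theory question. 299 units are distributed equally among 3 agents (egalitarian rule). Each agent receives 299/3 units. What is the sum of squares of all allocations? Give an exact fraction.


Step 1: Each agent's share = 299/3
Step 2: Square of each share = (299/3)^2 = 89401/9
Step 3: Sum of squares = 3 * 89401/9 = 89401/3

89401/3


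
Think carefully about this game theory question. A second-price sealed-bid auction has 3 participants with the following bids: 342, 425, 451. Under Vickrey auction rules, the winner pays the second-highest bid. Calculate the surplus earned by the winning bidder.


Step 1: Sort bids in descending order: 451, 425, 342
Step 2: The winning bid is the highest: 451
Step 3: The payment equals the second-highest bid: 425
Step 4: Surplus = winner's bid - payment = 451 - 425 = 26

26


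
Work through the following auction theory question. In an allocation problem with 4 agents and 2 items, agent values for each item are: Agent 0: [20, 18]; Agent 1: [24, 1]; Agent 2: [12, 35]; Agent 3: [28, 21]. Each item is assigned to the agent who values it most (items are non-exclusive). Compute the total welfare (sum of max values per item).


Step 1: For each item, find the maximum value among all agents.
Step 2: Item 0 -> Agent 3 (value 28)
Step 3: Item 1 -> Agent 2 (value 35)
Step 4: Total welfare = 28 + 35 = 63

63


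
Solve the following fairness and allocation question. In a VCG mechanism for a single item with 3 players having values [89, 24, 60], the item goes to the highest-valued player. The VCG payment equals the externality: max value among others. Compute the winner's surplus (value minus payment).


Step 1: The winner is the agent with the highest value: agent 0 with value 89
Step 2: Values of other agents: [24, 60]
Step 3: VCG payment = max of others' values = 60
Step 4: Surplus = 89 - 60 = 29

29


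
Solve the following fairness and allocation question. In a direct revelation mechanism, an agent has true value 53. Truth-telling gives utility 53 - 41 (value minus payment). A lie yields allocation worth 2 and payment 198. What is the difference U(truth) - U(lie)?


Step 1: U(truth) = value - payment = 53 - 41 = 12
Step 2: U(lie) = allocation - payment = 2 - 198 = -196
Step 3: IC gap = 12 - (-196) = 208

208


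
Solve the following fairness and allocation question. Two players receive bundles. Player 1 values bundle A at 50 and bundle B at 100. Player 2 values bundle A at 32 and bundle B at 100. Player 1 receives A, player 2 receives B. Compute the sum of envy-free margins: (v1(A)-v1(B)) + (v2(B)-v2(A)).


Step 1: Player 1's margin = v1(A) - v1(B) = 50 - 100 = -50
Step 2: Player 2's margin = v2(B) - v2(A) = 100 - 32 = 68
Step 3: Total margin = -50 + 68 = 18

18


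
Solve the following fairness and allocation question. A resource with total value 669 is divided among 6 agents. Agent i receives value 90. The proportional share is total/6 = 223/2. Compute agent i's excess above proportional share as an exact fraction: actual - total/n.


Step 1: Proportional share = 669/6 = 223/2
Step 2: Agent's actual allocation = 90
Step 3: Excess = 90 - 223/2 = -43/2

-43/2


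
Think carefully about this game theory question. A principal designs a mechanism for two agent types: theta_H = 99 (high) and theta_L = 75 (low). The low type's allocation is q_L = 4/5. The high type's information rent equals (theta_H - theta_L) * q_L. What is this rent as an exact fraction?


Step 1: theta_H - theta_L = 99 - 75 = 24
Step 2: Information rent = (theta_H - theta_L) * q_L
Step 3: = 24 * 4/5
Step 4: = 96/5

96/5


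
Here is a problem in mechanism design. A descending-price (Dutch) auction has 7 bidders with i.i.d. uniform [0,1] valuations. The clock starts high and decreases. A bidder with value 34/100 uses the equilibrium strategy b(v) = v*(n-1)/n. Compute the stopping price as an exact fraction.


Step 1: Dutch auctions are strategically equivalent to first-price auctions
Step 2: The equilibrium bid is b(v) = v*(n-1)/n
Step 3: b = 17/50 * 6/7
Step 4: b = 51/175

51/175


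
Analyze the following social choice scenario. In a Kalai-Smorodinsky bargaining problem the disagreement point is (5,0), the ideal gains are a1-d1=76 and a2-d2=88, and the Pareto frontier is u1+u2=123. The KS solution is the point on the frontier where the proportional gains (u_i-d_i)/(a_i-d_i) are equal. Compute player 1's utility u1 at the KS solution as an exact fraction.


Step 1: At the KS point, (u1-d1)/r1 = (u2-d2)/r2 = t and u1+u2 = 123
Step 2: u1 = d1 + r1*t and u2 = d2 + r2*t, so (d1 + r1*t) + (d2 + r2*t) = 123
Step 3: t = (123 - 5 - 0)/(76 + 88) = 118/164 = 59/82
Step 4: u1 = d1 + r1*t = 5 + 76 * 59/82 = 2447/41
Step 5: (Check: u2 = d2 + r2*t = 2596/41; u1+u2 = 2447/41 + 2596/41 = 123, on the frontier.)

2447/41


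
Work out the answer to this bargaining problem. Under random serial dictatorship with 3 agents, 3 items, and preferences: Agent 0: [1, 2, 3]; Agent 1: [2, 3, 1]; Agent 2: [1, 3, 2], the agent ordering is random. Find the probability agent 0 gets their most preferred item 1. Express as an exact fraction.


Step 1: Agent 0 wants item 1
Step 2: There are 6 possible orderings of agents
Step 3: In 3 orderings, agent 0 gets item 1
Step 4: Probability = 3/6 = 1/2

1/2


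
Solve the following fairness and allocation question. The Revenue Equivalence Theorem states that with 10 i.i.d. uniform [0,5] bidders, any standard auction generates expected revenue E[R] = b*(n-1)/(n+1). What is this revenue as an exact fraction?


Step 1: By Revenue Equivalence, expected revenue = b*(n-1)/(n+1)
Step 2: Substituting n = 10, b = 5
Step 3: Revenue = 5*(10-1)/(10+1) = 5*9/11
Step 4: Revenue = 45/11

45/11


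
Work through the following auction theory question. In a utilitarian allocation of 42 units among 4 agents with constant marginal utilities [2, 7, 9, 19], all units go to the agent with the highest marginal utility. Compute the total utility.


Step 1: The marginal utilities are [2, 7, 9, 19]
Step 2: The highest marginal utility is 19
Step 3: All 42 units go to that agent
Step 4: Total utility = 19 * 42 = 798

798


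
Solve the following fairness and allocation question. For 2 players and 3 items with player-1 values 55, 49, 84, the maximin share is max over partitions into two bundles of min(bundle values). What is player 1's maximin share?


Step 1: Item values = 55, 49, 84
Step 2: Enumerate all 2-bundle partitions and take the smaller bundle:
  Partition 1: {55} vs {49,84} -> bundles 55, 133; min = 55
  Partition 2: {49} vs {55,84} -> bundles 49, 139; min = 49
  Partition 3: {84} vs {55,49} -> bundles 84, 104; min = 84
Step 3: MMS = max(55, 49, 84) = 84

84


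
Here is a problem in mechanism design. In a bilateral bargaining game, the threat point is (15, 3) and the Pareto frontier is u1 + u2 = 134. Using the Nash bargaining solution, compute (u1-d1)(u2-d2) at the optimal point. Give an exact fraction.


Step 1: The Nash solution splits surplus symmetrically above the disagreement point
Step 2: u1 = (total + d1 - d2)/2 = (134 + 15 - 3)/2 = 73
Step 3: u2 = (total - d1 + d2)/2 = (134 - 15 + 3)/2 = 61
Step 4: Nash product = (73 - 15) * (61 - 3)
Step 5: = 58 * 58 = 3364

3364


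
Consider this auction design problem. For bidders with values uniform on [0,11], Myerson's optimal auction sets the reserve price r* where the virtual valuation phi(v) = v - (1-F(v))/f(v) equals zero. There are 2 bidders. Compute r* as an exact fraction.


Step 1: For U[0,11], F(v) = v/11 and f(v) = 1/11
Step 2: phi(v) = v - (1 - v/11)/(1/11) = v - (11 - v) = 2v - 11
Step 3: Set phi(r*) = 0: 2r* - 11 = 0
Step 4: r* = 11/2 (the number of bidders n = 2 does not enter)

11/2


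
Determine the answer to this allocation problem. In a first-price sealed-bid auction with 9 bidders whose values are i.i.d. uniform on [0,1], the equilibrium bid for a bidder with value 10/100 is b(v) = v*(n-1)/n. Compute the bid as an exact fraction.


Step 1: The symmetric BNE bidding function is b(v) = v * (n-1) / n
Step 2: Substitute v = 1/10 and n = 9
Step 3: b = 1/10 * 8/9
Step 4: b = 4/45

4/45


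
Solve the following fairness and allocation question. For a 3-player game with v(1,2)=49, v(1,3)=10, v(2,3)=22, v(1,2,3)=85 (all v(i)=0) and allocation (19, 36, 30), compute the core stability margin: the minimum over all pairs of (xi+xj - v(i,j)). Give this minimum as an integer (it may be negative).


Step 1: Slack for coalition (1,2): x1+x2 - v12 = 55 - 49 = 6
Step 2: Slack for coalition (1,3): x1+x3 - v13 = 49 - 10 = 39
Step 3: Slack for coalition (2,3): x2+x3 - v23 = 66 - 22 = 44
Step 4: Minimum slack = min(6, 39, 44) = 6, attained by (1,2); no pair can gain by deviating, so the allocation is in the core

6


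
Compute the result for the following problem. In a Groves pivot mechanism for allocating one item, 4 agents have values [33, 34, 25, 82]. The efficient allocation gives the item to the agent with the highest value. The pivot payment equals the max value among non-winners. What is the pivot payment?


Step 1: The efficient winner is agent 3 with value 82
Step 2: Other agents' values: [33, 34, 25]
Step 3: Pivot payment = max(others) = 34
Step 4: The winner pays 34

34


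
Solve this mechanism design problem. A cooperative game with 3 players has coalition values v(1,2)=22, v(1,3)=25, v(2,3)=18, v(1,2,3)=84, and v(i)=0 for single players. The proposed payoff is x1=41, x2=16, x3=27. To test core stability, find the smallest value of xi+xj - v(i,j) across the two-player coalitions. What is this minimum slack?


Step 1: Slack for coalition (1,2): x1+x2 - v12 = 57 - 22 = 35
Step 2: Slack for coalition (1,3): x1+x3 - v13 = 68 - 25 = 43
Step 3: Slack for coalition (2,3): x2+x3 - v23 = 43 - 18 = 25
Step 4: Minimum slack = min(35, 43, 25) = 25, attained by (2,3); no pair can gain by deviating, so the allocation is in the core

25


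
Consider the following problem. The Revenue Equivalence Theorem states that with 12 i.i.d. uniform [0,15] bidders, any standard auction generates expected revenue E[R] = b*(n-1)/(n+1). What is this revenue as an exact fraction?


Step 1: By Revenue Equivalence, expected revenue = b*(n-1)/(n+1)
Step 2: Substituting n = 12, b = 15
Step 3: Revenue = 15*(12-1)/(12+1) = 15*11/13
Step 4: Revenue = 165/13

165/13


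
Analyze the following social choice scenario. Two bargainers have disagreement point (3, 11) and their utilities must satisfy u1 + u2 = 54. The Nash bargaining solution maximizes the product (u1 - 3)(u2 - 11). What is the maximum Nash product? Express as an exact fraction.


Step 1: The Nash solution splits surplus symmetrically above the disagreement point
Step 2: u1 = (total + d1 - d2)/2 = (54 + 3 - 11)/2 = 23
Step 3: u2 = (total - d1 + d2)/2 = (54 - 3 + 11)/2 = 31
Step 4: Nash product = (23 - 3) * (31 - 11)
Step 5: = 20 * 20 = 400

400


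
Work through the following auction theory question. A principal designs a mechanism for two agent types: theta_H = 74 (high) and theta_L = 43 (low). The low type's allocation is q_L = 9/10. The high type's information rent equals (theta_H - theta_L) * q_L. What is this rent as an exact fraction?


Step 1: theta_H - theta_L = 74 - 43 = 31
Step 2: Information rent = (theta_H - theta_L) * q_L
Step 3: = 31 * 9/10
Step 4: = 279/10

279/10


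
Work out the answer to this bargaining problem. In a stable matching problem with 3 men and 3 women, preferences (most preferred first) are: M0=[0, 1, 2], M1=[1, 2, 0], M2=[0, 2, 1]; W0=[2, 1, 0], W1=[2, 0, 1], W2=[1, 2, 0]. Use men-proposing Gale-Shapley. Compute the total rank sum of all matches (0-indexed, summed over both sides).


Step 1: Run Gale-Shapley (men propose, women hold best offer):
  M0 proposes to W0; she accepts
  M1 proposes to W1; she accepts
  M2 proposes to W0; she switches from M0
  M0 proposes to W1; she switches from M1
  M1 proposes to W2; she accepts
Step 2: Final matching: W0-M2, W1-M0, W2-M1
Step 3: 0-indexed ranks (man's rank of his match, then woman's): 0 + 0 + 1 + 1 + 1 + 0
Step 4: Total rank sum = 3

3


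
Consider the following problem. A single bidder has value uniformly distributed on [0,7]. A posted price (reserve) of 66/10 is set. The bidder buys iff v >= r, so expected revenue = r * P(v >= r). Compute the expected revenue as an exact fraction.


Step 1: Posted price r = 33/5, value support [0,7]
Step 2: P(v >= r) = (7 - 33/5)/7 = 2/35
Step 3: Expected revenue = r * P(v >= r) = 33/5 * 2/35
Step 4: Revenue = 66/175

66/175


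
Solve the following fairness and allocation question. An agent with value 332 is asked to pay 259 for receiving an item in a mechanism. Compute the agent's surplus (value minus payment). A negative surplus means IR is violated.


Step 1: Surplus = value - payment = 332 - 259 = 73
Step 2: IR is satisfied (surplus >= 0)

73


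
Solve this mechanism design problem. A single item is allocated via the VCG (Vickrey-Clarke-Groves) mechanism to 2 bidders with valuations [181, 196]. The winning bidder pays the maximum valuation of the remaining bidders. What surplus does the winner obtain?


Step 1: The winner is the agent with the highest value: agent 1 with value 196
Step 2: Values of other agents: [181]
Step 3: VCG payment = max of others' values = 181
Step 4: Surplus = 196 - 181 = 15

15


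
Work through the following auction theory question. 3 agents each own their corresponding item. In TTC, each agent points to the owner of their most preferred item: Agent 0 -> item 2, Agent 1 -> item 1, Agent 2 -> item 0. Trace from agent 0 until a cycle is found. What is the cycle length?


Step 1: Trace the pointer graph from agent 0: 0 -> 2 -> 0
Step 2: A cycle is detected when we revisit agent 0
Step 3: The cycle is: 0 -> 2 -> 0
Step 4: Cycle length = 2

2


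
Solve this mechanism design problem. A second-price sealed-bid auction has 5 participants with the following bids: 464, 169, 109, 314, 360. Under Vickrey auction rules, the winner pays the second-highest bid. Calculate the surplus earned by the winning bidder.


Step 1: Sort bids in descending order: 464, 360, 314, 169, 109
Step 2: The winning bid is the highest: 464
Step 3: The payment equals the second-highest bid: 360
Step 4: Surplus = winner's bid - payment = 464 - 360 = 104

104


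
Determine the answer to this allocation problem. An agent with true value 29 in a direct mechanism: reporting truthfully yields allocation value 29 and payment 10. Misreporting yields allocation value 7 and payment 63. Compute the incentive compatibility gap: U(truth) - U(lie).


Step 1: U(truth) = value - payment = 29 - 10 = 19
Step 2: U(lie) = allocation - payment = 7 - 63 = -56
Step 3: IC gap = 19 - (-56) = 75

75


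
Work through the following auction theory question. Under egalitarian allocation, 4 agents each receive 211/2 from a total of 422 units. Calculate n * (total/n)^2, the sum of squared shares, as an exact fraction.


Step 1: Each agent's share = 422/4 = 211/2
Step 2: Square of each share = (211/2)^2 = 44521/4
Step 3: Sum of squares = 4 * 44521/4 = 44521

44521


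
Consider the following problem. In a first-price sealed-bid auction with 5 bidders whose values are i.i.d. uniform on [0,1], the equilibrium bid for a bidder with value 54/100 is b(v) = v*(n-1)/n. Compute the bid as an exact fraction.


Step 1: The symmetric BNE bidding function is b(v) = v * (n-1) / n
Step 2: Substitute v = 27/50 and n = 5
Step 3: b = 27/50 * 4/5
Step 4: b = 54/125

54/125


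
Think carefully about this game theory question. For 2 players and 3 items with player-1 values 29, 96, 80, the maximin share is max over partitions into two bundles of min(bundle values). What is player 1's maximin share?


Step 1: Item values = 29, 96, 80
Step 2: Enumerate all 2-bundle partitions and take the smaller bundle:
  Partition 1: {29} vs {96,80} -> bundles 29, 176; min = 29
  Partition 2: {96} vs {29,80} -> bundles 96, 109; min = 96
  Partition 3: {80} vs {29,96} -> bundles 80, 125; min = 80
Step 3: MMS = max(29, 96, 80) = 96

96


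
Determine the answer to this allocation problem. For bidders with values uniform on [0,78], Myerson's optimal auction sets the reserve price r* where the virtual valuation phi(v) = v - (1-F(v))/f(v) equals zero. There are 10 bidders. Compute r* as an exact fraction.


Step 1: For U[0,78], F(v) = v/78 and f(v) = 1/78
Step 2: phi(v) = v - (1 - v/78)/(1/78) = v - (78 - v) = 2v - 78
Step 3: Set phi(r*) = 0: 2r* - 78 = 0
Step 4: r* = 78/2 = 39 (the number of bidders n = 10 does not enter)

39


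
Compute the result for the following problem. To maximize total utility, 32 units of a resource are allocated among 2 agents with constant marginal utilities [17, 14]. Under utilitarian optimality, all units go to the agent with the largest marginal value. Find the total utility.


Step 1: The marginal utilities are [17, 14]
Step 2: The highest marginal utility is 17
Step 3: All 32 units go to that agent
Step 4: Total utility = 17 * 32 = 544

544


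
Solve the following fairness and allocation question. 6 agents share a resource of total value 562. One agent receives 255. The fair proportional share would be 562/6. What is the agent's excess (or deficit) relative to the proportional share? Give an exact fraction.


Step 1: Proportional share = 562/6 = 281/3
Step 2: Agent's actual allocation = 255
Step 3: Excess = 255 - 281/3 = 484/3

484/3


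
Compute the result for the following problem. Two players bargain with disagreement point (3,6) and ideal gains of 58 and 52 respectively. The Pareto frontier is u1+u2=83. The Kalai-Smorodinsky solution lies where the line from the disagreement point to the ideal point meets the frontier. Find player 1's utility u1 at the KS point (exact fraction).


Step 1: At the KS point, (u1-d1)/r1 = (u2-d2)/r2 = t and u1+u2 = 83
Step 2: u1 = d1 + r1*t and u2 = d2 + r2*t, so (d1 + r1*t) + (d2 + r2*t) = 83
Step 3: t = (83 - 3 - 6)/(58 + 52) = 74/110 = 37/55
Step 4: u1 = d1 + r1*t = 3 + 58 * 37/55 = 2311/55
Step 5: (Check: u2 = d2 + r2*t = 2254/55; u1+u2 = 2311/55 + 2254/55 = 83, on the frontier.)

2311/55


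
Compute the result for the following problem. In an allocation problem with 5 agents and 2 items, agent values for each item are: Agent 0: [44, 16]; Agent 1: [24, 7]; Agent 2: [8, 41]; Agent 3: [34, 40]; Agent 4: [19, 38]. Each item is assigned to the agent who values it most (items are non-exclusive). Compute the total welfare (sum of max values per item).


Step 1: For each item, find the maximum value among all agents.
Step 2: Item 0 -> Agent 0 (value 44)
Step 3: Item 1 -> Agent 2 (value 41)
Step 4: Total welfare = 44 + 41 = 85

85


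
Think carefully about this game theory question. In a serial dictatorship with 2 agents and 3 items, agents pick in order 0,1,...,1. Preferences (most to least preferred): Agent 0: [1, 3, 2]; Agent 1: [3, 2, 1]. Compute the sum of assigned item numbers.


Step 1: Agent 0 picks item 1
Step 2: Agent 1 picks item 3
Step 3: Sum = 1 + 3 = 4

4


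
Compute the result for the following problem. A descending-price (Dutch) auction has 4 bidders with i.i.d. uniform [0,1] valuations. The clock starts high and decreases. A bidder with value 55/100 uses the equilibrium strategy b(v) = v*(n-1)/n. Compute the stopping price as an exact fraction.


Step 1: Dutch auctions are strategically equivalent to first-price auctions
Step 2: The equilibrium bid is b(v) = v*(n-1)/n
Step 3: b = 11/20 * 3/4
Step 4: b = 33/80

33/80


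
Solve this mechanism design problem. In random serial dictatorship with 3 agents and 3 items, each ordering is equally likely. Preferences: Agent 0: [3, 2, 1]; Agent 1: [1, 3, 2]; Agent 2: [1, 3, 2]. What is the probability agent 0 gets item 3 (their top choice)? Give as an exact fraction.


Step 1: Agent 0 wants item 3
Step 2: There are 6 possible orderings of agents
Step 3: In 4 orderings, agent 0 gets item 3
Step 4: Probability = 4/6 = 2/3

2/3


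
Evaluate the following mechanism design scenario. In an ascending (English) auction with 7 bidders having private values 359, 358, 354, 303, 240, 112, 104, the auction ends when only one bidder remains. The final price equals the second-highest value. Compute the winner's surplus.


Step 1: Identify the highest value: 359
Step 2: Identify the second-highest value: 358
Step 3: The final price = second-highest value = 358
Step 4: Surplus = 359 - 358 = 1

1


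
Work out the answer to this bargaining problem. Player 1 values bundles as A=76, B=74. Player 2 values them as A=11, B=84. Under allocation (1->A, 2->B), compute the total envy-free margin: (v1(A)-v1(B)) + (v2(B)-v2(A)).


Step 1: Player 1's margin = v1(A) - v1(B) = 76 - 74 = 2
Step 2: Player 2's margin = v2(B) - v2(A) = 84 - 11 = 73
Step 3: Total margin = 2 + 73 = 75

75


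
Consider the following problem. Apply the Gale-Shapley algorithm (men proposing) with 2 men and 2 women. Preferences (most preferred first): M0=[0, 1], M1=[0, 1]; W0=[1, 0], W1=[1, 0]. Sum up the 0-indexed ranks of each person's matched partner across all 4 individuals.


Step 1: Run Gale-Shapley (men propose, women hold best offer):
  M0 proposes to W0; she accepts
  M1 proposes to W0; she switches from M0
  M0 proposes to W1; she accepts
Step 2: Final matching: W0-M1, W1-M0
Step 3: 0-indexed ranks (man's rank of his match, then woman's): 0 + 0 + 1 + 1
Step 4: Total rank sum = 2

2


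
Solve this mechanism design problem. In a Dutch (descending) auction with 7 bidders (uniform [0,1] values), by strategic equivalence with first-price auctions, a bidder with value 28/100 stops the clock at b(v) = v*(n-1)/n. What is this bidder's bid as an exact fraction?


Step 1: Dutch auctions are strategically equivalent to first-price auctions
Step 2: The equilibrium bid is b(v) = v*(n-1)/n
Step 3: b = 7/25 * 6/7
Step 4: b = 6/25

6/25


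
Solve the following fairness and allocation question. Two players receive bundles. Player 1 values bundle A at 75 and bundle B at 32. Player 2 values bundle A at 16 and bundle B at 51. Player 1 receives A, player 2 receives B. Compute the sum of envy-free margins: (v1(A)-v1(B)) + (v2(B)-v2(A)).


Step 1: Player 1's margin = v1(A) - v1(B) = 75 - 32 = 43
Step 2: Player 2's margin = v2(B) - v2(A) = 51 - 16 = 35
Step 3: Total margin = 43 + 35 = 78

78


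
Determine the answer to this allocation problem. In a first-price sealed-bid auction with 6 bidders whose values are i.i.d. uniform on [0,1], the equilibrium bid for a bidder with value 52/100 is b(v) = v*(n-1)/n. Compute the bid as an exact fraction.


Step 1: The symmetric BNE bidding function is b(v) = v * (n-1) / n
Step 2: Substitute v = 13/25 and n = 6
Step 3: b = 13/25 * 5/6
Step 4: b = 13/30

13/30


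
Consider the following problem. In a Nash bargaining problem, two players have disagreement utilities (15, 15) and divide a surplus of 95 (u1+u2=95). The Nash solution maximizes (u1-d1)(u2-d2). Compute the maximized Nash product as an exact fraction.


Step 1: The Nash solution splits surplus symmetrically above the disagreement point
Step 2: u1 = (total + d1 - d2)/2 = (95 + 15 - 15)/2 = 95/2
Step 3: u2 = (total - d1 + d2)/2 = (95 - 15 + 15)/2 = 95/2
Step 4: Nash product = (95/2 - 15) * (95/2 - 15)
Step 5: = 65/2 * 65/2 = 4225/4

4225/4


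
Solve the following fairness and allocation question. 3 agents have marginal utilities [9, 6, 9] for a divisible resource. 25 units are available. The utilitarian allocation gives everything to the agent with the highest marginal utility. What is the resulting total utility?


Step 1: The marginal utilities are [9, 6, 9]
Step 2: The highest marginal utility is 9
Step 3: All 25 units go to that agent
Step 4: Total utility = 9 * 25 = 225

225


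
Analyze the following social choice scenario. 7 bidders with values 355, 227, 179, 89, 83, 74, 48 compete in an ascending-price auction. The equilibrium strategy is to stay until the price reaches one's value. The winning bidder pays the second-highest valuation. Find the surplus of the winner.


Step 1: Identify the highest value: 355
Step 2: Identify the second-highest value: 227
Step 3: The final price = second-highest value = 227
Step 4: Surplus = 355 - 227 = 128

128


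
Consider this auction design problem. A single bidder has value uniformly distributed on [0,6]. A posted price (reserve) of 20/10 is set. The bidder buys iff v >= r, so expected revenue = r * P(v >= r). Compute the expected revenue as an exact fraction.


Step 1: Posted price r = 2, value support [0,6]
Step 2: P(v >= r) = (6 - 2)/6 = 2/3
Step 3: Expected revenue = r * P(v >= r) = 2 * 2/3
Step 4: Revenue = 4/3

4/3


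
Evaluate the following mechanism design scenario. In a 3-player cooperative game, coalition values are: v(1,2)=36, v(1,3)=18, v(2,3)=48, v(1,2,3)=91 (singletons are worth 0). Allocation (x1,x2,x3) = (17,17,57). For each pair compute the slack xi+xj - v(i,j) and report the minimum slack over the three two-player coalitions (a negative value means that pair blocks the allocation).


Step 1: Slack for coalition (1,2): x1+x2 - v12 = 34 - 36 = -2
Step 2: Slack for coalition (1,3): x1+x3 - v13 = 74 - 18 = 56
Step 3: Slack for coalition (2,3): x2+x3 - v23 = 74 - 48 = 26
Step 4: Minimum slack = min(-2, 56, 26) = -2, attained by (1,2); coalition (1,2) can block (slack < 0), so the allocation is not in the core

-2


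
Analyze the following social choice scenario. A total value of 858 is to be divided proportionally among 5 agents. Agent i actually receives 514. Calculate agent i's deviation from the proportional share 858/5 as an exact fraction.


Step 1: Proportional share = 858/5
Step 2: Agent's actual allocation = 514
Step 3: Excess = 514 - 858/5 = 1712/5

1712/5


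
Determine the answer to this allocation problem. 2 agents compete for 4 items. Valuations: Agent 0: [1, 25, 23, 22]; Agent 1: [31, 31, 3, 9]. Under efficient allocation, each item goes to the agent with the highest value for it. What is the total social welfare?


Step 1: For each item, find the maximum value among all agents.
Step 2: Item 0 -> Agent 1 (value 31)
Step 3: Item 1 -> Agent 1 (value 31)
Step 4: Item 2 -> Agent 0 (value 23)
Step 5: Item 3 -> Agent 0 (value 22)
Step 6: Total welfare = 31 + 31 + 23 + 22 = 107

107


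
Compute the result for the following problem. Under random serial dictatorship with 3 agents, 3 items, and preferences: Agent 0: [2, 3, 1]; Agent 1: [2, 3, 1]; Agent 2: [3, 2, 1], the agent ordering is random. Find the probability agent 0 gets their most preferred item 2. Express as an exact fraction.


Step 1: Agent 0 wants item 2
Step 2: There are 6 possible orderings of agents
Step 3: In 3 orderings, agent 0 gets item 2
Step 4: Probability = 3/6 = 1/2

1/2


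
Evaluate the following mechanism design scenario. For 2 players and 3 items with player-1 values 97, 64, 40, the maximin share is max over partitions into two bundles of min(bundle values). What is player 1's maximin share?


Step 1: Item values = 97, 64, 40
Step 2: Enumerate all 2-bundle partitions and take the smaller bundle:
  Partition 1: {97} vs {64,40} -> bundles 97, 104; min = 97
  Partition 2: {64} vs {97,40} -> bundles 64, 137; min = 64
  Partition 3: {40} vs {97,64} -> bundles 40, 161; min = 40
Step 3: MMS = max(97, 64, 40) = 97

97


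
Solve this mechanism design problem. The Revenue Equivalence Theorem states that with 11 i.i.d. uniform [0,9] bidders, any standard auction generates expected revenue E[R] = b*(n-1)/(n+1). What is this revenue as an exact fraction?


Step 1: By Revenue Equivalence, expected revenue = b*(n-1)/(n+1)
Step 2: Substituting n = 11, b = 9
Step 3: Revenue = 9*(11-1)/(11+1) = 9*10/12
Step 4: Revenue = 90/12 = 15/2

15/2


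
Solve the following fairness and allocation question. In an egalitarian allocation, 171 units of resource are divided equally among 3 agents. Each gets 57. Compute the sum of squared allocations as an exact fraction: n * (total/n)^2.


Step 1: Each agent's share = 171/3 = 57
Step 2: Square of each share = (57)^2 = 3249
Step 3: Sum of squares = 3 * 3249 = 9747

9747


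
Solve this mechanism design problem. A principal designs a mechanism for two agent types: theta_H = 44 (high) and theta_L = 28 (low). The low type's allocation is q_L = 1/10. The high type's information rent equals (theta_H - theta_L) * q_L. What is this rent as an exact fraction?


Step 1: theta_H - theta_L = 44 - 28 = 16
Step 2: Information rent = (theta_H - theta_L) * q_L
Step 3: = 16 * 1/10
Step 4: = 8/5

8/5


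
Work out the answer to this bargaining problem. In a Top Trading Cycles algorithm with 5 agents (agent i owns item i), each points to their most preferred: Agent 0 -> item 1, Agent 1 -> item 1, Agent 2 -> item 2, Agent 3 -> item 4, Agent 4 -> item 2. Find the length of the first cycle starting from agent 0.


Step 1: Trace the pointer graph from agent 0: 0 -> 1 -> 1
Step 2: A cycle is detected when we revisit agent 1
Step 3: The cycle is: 1 -> 1
Step 4: Cycle length = 1

1


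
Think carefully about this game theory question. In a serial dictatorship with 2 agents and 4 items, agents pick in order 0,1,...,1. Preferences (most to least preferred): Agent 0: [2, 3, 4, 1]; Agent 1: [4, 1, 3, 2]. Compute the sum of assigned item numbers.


Step 1: Agent 0 picks item 2
Step 2: Agent 1 picks item 4
Step 3: Sum = 2 + 4 = 6

6


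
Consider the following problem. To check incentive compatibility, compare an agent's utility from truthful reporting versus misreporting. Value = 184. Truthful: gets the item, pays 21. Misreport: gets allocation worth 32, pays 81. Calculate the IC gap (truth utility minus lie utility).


Step 1: U(truth) = value - payment = 184 - 21 = 163
Step 2: U(lie) = allocation - payment = 32 - 81 = -49
Step 3: IC gap = 163 - (-49) = 212

212


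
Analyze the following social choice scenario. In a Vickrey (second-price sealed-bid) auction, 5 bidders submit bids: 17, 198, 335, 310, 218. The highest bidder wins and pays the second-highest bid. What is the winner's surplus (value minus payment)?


Step 1: Sort bids in descending order: 335, 310, 218, 198, 17
Step 2: The winning bid is the highest: 335
Step 3: The payment equals the second-highest bid: 310
Step 4: Surplus = winner's bid - payment = 335 - 310 = 25

25


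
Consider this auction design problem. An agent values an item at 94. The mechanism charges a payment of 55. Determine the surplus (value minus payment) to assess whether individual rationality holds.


Step 1: Surplus = value - payment = 94 - 55 = 39
Step 2: IR is satisfied (surplus >= 0)

39


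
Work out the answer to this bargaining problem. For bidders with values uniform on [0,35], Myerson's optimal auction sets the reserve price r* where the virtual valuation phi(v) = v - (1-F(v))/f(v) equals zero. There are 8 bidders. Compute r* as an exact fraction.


Step 1: For U[0,35], F(v) = v/35 and f(v) = 1/35
Step 2: phi(v) = v - (1 - v/35)/(1/35) = v - (35 - v) = 2v - 35
Step 3: Set phi(r*) = 0: 2r* - 35 = 0
Step 4: r* = 35/2 (the number of bidders n = 8 does not enter)

35/2


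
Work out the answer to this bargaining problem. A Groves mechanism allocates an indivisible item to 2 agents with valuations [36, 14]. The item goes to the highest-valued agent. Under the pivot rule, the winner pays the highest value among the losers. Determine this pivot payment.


Step 1: The efficient winner is agent 0 with value 36
Step 2: Other agents' values: [14]
Step 3: Pivot payment = max(others) = 14
Step 4: The winner pays 14

14
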